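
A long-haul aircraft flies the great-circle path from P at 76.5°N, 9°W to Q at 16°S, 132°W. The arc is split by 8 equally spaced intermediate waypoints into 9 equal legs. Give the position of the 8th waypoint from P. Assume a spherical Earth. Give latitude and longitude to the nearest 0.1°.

Write both endpoints as unit vectors p₁, p₂ with components (cos φ cos λ, cos φ sin λ, sin φ).
The central angle between the endpoints is δ = arccos(p₁·p₂) ≈ 1.972 rad (113.0°).
Interpolate at f = 8/9 with slerp weights a = sin((1−f)δ)/sin δ ≈ 0.236, b = sin(fδ)/sin δ ≈ 1.068.
p = a·p₁ + b·p₂ ≈ (-0.633, -0.772, -0.065); φ = arcsin(p_z) ≈ -3.72°, λ = atan2(p_y, p_x) ≈ -129.35°.

≈ 3.7°S, 129.3°W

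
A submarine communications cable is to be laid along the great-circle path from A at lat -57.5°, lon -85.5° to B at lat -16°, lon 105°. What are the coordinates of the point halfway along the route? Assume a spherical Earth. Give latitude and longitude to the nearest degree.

≈ lat -68°, lon 118°

Write both endpoints as unit vectors p₁, p₂ with components (cos φ cos λ, cos φ sin λ, sin φ).
The central angle between the endpoints is δ = arccos(p₁·p₂) ≈ 1.850 rad (106.0°).
Interpolate at f = 1/2 with slerp weights a = sin((1−f)δ)/sin δ ≈ 0.831, b = sin(fδ)/sin δ ≈ 0.831.
p = a·p₁ + b·p₂ ≈ (-0.172, 0.326, -0.930); φ = arcsin(p_z) ≈ -68.36°, λ = atan2(p_y, p_x) ≈ 117.74°.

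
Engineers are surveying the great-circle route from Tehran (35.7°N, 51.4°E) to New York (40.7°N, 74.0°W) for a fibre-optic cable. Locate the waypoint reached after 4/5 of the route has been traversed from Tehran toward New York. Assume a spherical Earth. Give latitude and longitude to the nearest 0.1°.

≈ 52.6°N, 54.6°W

Write both endpoints as unit vectors p₁, p₂ with components (cos φ cos λ, cos φ sin λ, sin φ).
The central angle between the endpoints is δ = arccos(p₁·p₂) ≈ 1.547 rad (88.6°).
Interpolate at f = 4/5 with slerp weights a = sin((1−f)δ)/sin δ ≈ 0.305, b = sin(fδ)/sin δ ≈ 0.945.
p = a·p₁ + b·p₂ ≈ (0.352, -0.496, 0.794); φ = arcsin(p_z) ≈ 52.57°, λ = atan2(p_y, p_x) ≈ -54.63°.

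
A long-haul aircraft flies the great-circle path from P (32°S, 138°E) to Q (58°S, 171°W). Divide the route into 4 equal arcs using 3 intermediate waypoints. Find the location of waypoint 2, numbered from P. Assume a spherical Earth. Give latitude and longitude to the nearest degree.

Write both endpoints as unit vectors p₁, p₂ with components (cos φ cos λ, cos φ sin λ, sin φ).
The central angle between the endpoints is δ = arccos(p₁·p₂) ≈ 0.749 rad (42.9°).
Interpolate at f = 2/4 with slerp weights a = sin((1−f)δ)/sin δ ≈ 0.537, b = sin(fδ)/sin δ ≈ 0.537.
p = a·p₁ + b·p₂ ≈ (-0.620, 0.260, -0.740); φ = arcsin(p_z) ≈ -47.76°, λ = atan2(p_y, p_x) ≈ 157.22°.

≈ (48°S, 157°E)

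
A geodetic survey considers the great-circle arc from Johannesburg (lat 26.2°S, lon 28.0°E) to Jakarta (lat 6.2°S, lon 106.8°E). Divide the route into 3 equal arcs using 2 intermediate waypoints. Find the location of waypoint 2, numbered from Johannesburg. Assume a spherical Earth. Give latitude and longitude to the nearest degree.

≈ lat 16°S, lon 83°E

From cos δ = sin φ₁ sin φ₂ + cos φ₁ cos φ₂ cos Δλ, the central angle is δ ≈ 1.348 rad (77.2°).
Interpolate at f = 2/3 with slerp weights a = sin((1−f)δ)/sin δ ≈ 0.445, b = sin(fδ)/sin δ ≈ 0.802.
p = a·p₁ + b·p₂ ≈ (0.122, 0.951, -0.283); φ = arcsin(p_z) ≈ -16.46°, λ = atan2(p_y, p_x) ≈ 82.67°.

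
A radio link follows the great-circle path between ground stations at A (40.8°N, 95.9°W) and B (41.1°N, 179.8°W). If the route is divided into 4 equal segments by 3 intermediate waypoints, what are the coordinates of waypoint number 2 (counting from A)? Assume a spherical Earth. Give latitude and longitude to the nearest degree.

≈ (49°N, 138°W)

The haversine formula gives a central angle δ ≈ 1.059 rad (60.6°) between the endpoints.
Interpolate at f = 2/4 with slerp weights a = sin((1−f)δ)/sin δ ≈ 0.579, b = sin(fδ)/sin δ ≈ 0.579.
p = a·p₁ + b·p₂ ≈ (-0.482, -0.438, 0.759); φ = arcsin(p_z) ≈ 49.40°, λ = atan2(p_y, p_x) ≈ -137.73°.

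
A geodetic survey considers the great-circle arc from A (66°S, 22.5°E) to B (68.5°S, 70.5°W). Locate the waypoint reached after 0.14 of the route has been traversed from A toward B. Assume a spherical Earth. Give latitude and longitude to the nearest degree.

The haversine formula gives a central angle δ ≈ 0.569 rad (32.6°) between the endpoints.
Interpolate at f = 0.14 with slerp weights a = sin((1−f)δ)/sin δ ≈ 0.872, b = sin(fδ)/sin δ ≈ 0.148.
p = a·p₁ + b·p₂ ≈ (0.346, 0.085, -0.934); φ = arcsin(p_z) ≈ -69.14°, λ = atan2(p_y, p_x) ≈ 13.77°.

≈ (69°S, 14°E)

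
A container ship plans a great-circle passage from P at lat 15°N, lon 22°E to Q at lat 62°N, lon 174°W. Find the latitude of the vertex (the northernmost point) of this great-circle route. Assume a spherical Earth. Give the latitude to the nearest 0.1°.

≈ 82.7°N

The great circle lies in the plane with unit normal n̂ = (p₁ × p₂)/|p₁ × p₂|.
Here n̂_z ≈ +0.128; the vertex latitude is φ_max = arccos|n̂_z| ≈ 82.7°.
Check via Clairaut: cos φ_max = |cos φ₁| · sin C = cos(15.0°)·sin(7.6°) ≈ 0.128, again giving ≈ 82.7°.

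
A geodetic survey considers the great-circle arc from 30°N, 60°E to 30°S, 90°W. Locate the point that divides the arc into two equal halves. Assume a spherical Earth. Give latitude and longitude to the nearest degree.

Write both endpoints as unit vectors p₁, p₂ with components (cos φ cos λ, cos φ sin λ, sin φ).
The central angle between the endpoints is δ = arccos(p₁·p₂) ≈ 2.689 rad (154.1°).
Interpolate at f = 1/2 with slerp weights a = sin((1−f)δ)/sin δ ≈ 2.231, b = sin(fδ)/sin δ ≈ 2.231.
p = a·p₁ + b·p₂ ≈ (0.966, -0.259, 0.000); φ = arcsin(p_z) ≈ 0.00°, λ = atan2(p_y, p_x) ≈ -15.00°.

≈ 0°N, 15°W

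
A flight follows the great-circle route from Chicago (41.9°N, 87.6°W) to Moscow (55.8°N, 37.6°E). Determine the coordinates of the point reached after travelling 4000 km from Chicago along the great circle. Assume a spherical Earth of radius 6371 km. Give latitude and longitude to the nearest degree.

≈ 67°N, 40°W

Convert each endpoint to a unit vector on the sphere (x = cos φ cos λ, y = cos φ sin λ, z = sin φ).
The central angle between the endpoints is δ = arccos(p₁·p₂) ≈ 1.254 rad (71.9°). The total great-circle distance is δ·R ≈ 1.254 × 6371 ≈ 7991 km, so the target fraction is f = 4000/7991 ≈ 0.501.
Interpolate at f ≈ 0.501 with slerp weights a = sin((1−f)δ)/sin δ ≈ 0.617, b = sin(fδ)/sin δ ≈ 0.618.
p = a·p₁ + b·p₂ ≈ (0.294, -0.247, 0.923); φ = arcsin(p_z) ≈ 67.40°, λ = atan2(p_y, p_x) ≈ -39.97°.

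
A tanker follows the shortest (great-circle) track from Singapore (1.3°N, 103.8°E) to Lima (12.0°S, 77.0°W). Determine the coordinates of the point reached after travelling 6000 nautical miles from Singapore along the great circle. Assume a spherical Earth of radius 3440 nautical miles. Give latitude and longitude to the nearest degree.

Convert each endpoint to a unit vector on the sphere (x = cos φ cos λ, y = cos φ sin λ, z = sin φ).
The central angle between the endpoints is δ = arccos(p₁·p₂) ≈ 2.954 rad (169.3°). The total great-circle distance is δ·R ≈ 2.954 × 3440 ≈ 10163 nmi, so the target fraction is f = 6000/10163 ≈ 0.590.
Interpolate at f ≈ 0.590 with slerp weights a = sin((1−f)δ)/sin δ ≈ 5.026, b = sin(fδ)/sin δ ≈ 5.291.
p = a·p₁ + b·p₂ ≈ (-0.034, -0.163, -0.986); φ = arcsin(p_z) ≈ -80.41°, λ = atan2(p_y, p_x) ≈ -101.89°.

≈ 80°S, 102°W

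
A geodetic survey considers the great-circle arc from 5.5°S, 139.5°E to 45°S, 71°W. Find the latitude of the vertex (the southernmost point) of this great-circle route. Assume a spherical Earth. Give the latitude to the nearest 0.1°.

≈ 64.9°S

The great circle lies in the plane with unit normal n̂ = (p₁ × p₂)/|p₁ × p₂|.
Here n̂_z ≈ +0.424; the vertex latitude is φ_max = arccos|n̂_z| ≈ 64.9°.
Check via Clairaut: cos φ_max = |cos φ₁| · sin C = cos(5.5°)·sin(154.8°) ≈ 0.424, again giving ≈ 64.9°.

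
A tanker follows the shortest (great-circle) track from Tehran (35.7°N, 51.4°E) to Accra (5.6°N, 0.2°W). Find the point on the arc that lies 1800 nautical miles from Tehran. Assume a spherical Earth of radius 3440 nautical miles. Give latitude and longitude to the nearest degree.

Write both endpoints as unit vectors p₁, p₂ with components (cos φ cos λ, cos φ sin λ, sin φ).
The central angle between the endpoints is δ = arccos(p₁·p₂) ≈ 0.978 rad (56.0°). The total great-circle distance is δ·R ≈ 0.978 × 3440 ≈ 3363 nmi, so the target fraction is f = 1800/3363 ≈ 0.535.
Interpolate at f ≈ 0.535 with slerp weights a = sin((1−f)δ)/sin δ ≈ 0.529, b = sin(fδ)/sin δ ≈ 0.603.
p = a·p₁ + b·p₂ ≈ (0.868, 0.334, 0.368); φ = arcsin(p_z) ≈ 21.57°, λ = atan2(p_y, p_x) ≈ 21.04°.

≈ 22°N, 21°E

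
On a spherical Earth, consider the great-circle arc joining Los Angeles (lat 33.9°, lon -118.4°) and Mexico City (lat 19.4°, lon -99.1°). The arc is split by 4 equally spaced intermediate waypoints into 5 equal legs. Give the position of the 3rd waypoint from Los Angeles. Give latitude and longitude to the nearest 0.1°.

From cos δ = sin φ₁ sin φ₂ + cos φ₁ cos φ₂ cos Δλ, the central angle is δ ≈ 0.392 rad (22.5°).
Interpolate at f = 3/5 with slerp weights a = sin((1−f)δ)/sin δ ≈ 0.409, b = sin(fδ)/sin δ ≈ 0.610.
p = a·p₁ + b·p₂ ≈ (-0.252, -0.867, 0.431); φ = arcsin(p_z) ≈ 25.51°, λ = atan2(p_y, p_x) ≈ -106.24°.

≈ lat 25.5°, lon -106.2°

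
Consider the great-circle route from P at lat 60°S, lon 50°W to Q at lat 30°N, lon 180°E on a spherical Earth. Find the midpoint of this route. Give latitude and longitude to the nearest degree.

≈ lat 29°S, lon 145°W

Convert each endpoint to a unit vector on the sphere (x = cos φ cos λ, y = cos φ sin λ, z = sin φ).
The central angle between the endpoints is δ = arccos(p₁·p₂) ≈ 2.362 rad (135.3°).
Interpolate at f = 1/2 with slerp weights a = sin((1−f)δ)/sin δ ≈ 1.316, b = sin(fδ)/sin δ ≈ 1.316.
p = a·p₁ + b·p₂ ≈ (-0.717, -0.504, -0.482); φ = arcsin(p_z) ≈ -28.80°, λ = atan2(p_y, p_x) ≈ -144.88°.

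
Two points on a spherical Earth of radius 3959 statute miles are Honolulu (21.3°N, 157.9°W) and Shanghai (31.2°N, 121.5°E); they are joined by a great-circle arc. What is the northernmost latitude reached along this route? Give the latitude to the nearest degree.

The great circle lies in the plane with unit normal n̂ = (p₁ × p₂)/|p₁ × p₂|.
Here n̂_z ≈ -0.829; the vertex latitude is φ_max = arccos|n̂_z| ≈ 34.0°.
Check via Clairaut: cos φ_max = |cos φ₁| · sin C = cos(21.3°)·sin(62.9°) ≈ 0.829, again giving ≈ 34.0°.

≈ 34°N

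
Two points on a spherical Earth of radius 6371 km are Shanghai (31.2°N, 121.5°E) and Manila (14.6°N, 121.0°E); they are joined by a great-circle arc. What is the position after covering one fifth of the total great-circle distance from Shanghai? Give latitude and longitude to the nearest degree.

Convert each endpoint to a unit vector on the sphere (x = cos φ cos λ, y = cos φ sin λ, z = sin φ).
The central angle between the endpoints is δ = arccos(p₁·p₂) ≈ 0.290 rad (16.6°).
Interpolate at f = 1/5 with slerp weights a = sin((1−f)δ)/sin δ ≈ 0.804, b = sin(fδ)/sin δ ≈ 0.203.
p = a·p₁ + b·p₂ ≈ (-0.460, 0.755, 0.468); φ = arcsin(p_z) ≈ 27.88°, λ = atan2(p_y, p_x) ≈ 121.39°.

≈ (28°N, 121°E)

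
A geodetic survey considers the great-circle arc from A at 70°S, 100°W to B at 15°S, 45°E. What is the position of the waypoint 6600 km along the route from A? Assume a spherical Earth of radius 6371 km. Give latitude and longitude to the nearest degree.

Write both endpoints as unit vectors p₁, p₂ with components (cos φ cos λ, cos φ sin λ, sin φ).
The central angle between the endpoints is δ = arccos(p₁·p₂) ≈ 1.598 rad (91.6°). The total great-circle distance is δ·R ≈ 1.598 × 6371 ≈ 10182 km, so the target fraction is f = 6600/10182 ≈ 0.648.
Interpolate at f ≈ 0.648 with slerp weights a = sin((1−f)δ)/sin δ ≈ 0.533, b = sin(fδ)/sin δ ≈ 0.861.
p = a·p₁ + b·p₂ ≈ (0.556, 0.408, -0.724); φ = arcsin(p_z) ≈ -46.38°, λ = atan2(p_y, p_x) ≈ 36.28°.

≈ 46°S, 36°E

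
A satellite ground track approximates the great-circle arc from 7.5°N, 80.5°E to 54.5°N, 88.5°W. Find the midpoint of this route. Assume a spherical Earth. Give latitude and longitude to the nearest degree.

Write both endpoints as unit vectors p₁, p₂ with components (cos φ cos λ, cos φ sin λ, sin φ).
The central angle between the endpoints is δ = arccos(p₁·p₂) ≈ 2.048 rad (117.3°).
Interpolate at f = 1/2 with slerp weights a = sin((1−f)δ)/sin δ ≈ 0.961, b = sin(fδ)/sin δ ≈ 0.961.
p = a·p₁ + b·p₂ ≈ (0.172, 0.382, 0.908); φ = arcsin(p_z) ≈ 65.24°, λ = atan2(p_y, p_x) ≈ 65.77°.

≈ 65°N, 66°E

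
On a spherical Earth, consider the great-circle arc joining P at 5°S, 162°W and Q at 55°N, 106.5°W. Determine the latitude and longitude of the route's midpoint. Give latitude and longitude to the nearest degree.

Write both endpoints as unit vectors p₁, p₂ with components (cos φ cos λ, cos φ sin λ, sin φ).
The central angle between the endpoints is δ = arccos(p₁·p₂) ≈ 1.316 rad (75.4°).
Interpolate at f = 1/2 with slerp weights a = sin((1−f)δ)/sin δ ≈ 0.632, b = sin(fδ)/sin δ ≈ 0.632.
p = a·p₁ + b·p₂ ≈ (-0.702, -0.542, 0.463); φ = arcsin(p_z) ≈ 27.55°, λ = atan2(p_y, p_x) ≈ -142.31°.

≈ 28°N, 142°W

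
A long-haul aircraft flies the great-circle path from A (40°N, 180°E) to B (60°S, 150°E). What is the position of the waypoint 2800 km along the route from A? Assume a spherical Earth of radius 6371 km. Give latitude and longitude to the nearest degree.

Write both endpoints as unit vectors p₁, p₂ with components (cos φ cos λ, cos φ sin λ, sin φ).
The central angle between the endpoints is δ = arccos(p₁·p₂) ≈ 1.798 rad (103.0°). The total great-circle distance is δ·R ≈ 1.798 × 6371 ≈ 11453 km, so the target fraction is f = 2800/11453 ≈ 0.244.
Interpolate at f ≈ 0.244 with slerp weights a = sin((1−f)δ)/sin δ ≈ 1.003, b = sin(fδ)/sin δ ≈ 0.437.
p = a·p₁ + b·p₂ ≈ (-0.958, 0.109, 0.267); φ = arcsin(p_z) ≈ 15.47°, λ = atan2(p_y, p_x) ≈ 173.50°.

≈ (15°N, 173°E)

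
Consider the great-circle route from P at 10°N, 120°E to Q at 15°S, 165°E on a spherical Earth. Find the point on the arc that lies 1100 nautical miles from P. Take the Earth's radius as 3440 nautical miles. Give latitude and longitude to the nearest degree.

Write both endpoints as unit vectors p₁, p₂ with components (cos φ cos λ, cos φ sin λ, sin φ).
The central angle between the endpoints is δ = arccos(p₁·p₂) ≈ 0.892 rad (51.1°). The total great-circle distance is δ·R ≈ 0.892 × 3440 ≈ 3069 nmi, so the target fraction is f = 1100/3069 ≈ 0.358.
Interpolate at f ≈ 0.358 with slerp weights a = sin((1−f)δ)/sin δ ≈ 0.696, b = sin(fδ)/sin δ ≈ 0.404.
p = a·p₁ + b·p₂ ≈ (-0.719, 0.694, 0.016); φ = arcsin(p_z) ≈ 0.94°, λ = atan2(p_y, p_x) ≈ 136.01°.

≈ 1°N, 136°E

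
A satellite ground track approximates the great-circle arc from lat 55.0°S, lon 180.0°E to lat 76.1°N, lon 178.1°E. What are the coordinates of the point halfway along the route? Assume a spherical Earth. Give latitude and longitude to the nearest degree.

≈ lat 11°N, lon 179°E

Write both endpoints as unit vectors p₁, p₂ with components (cos φ cos λ, cos φ sin λ, sin φ).
The central angle between the endpoints is δ = arccos(p₁·p₂) ≈ 2.288 rad (131.1°).
Interpolate at f = 1/2 with slerp weights a = sin((1−f)δ)/sin δ ≈ 1.208, b = sin(fδ)/sin δ ≈ 1.208.
p = a·p₁ + b·p₂ ≈ (-0.983, 0.010, 0.183); φ = arcsin(p_z) ≈ 10.55°, λ = atan2(p_y, p_x) ≈ 179.44°.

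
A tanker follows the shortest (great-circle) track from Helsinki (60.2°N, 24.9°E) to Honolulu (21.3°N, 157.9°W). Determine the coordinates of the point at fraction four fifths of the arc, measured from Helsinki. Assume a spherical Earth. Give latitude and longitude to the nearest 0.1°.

The haversine formula gives a central angle δ ≈ 1.719 rad (98.5°) between the endpoints.
Interpolate at f = 4/5 with slerp weights a = sin((1−f)δ)/sin δ ≈ 0.341, b = sin(fδ)/sin δ ≈ 0.992.
p = a·p₁ + b·p₂ ≈ (-0.702, -0.276, 0.656); φ = arcsin(p_z) ≈ 40.99°, λ = atan2(p_y, p_x) ≈ -158.53°.

≈ (41.0°N, 158.5°W)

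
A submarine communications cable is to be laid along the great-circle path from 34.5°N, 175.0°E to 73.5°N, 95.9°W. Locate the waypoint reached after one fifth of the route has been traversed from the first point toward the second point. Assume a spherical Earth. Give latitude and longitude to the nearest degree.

≈ 45°N, 180°E

From cos δ = sin φ₁ sin φ₂ + cos φ₁ cos φ₂ cos Δλ, the central angle is δ ≈ 0.992 rad (56.9°).
Interpolate at f = 1/5 with slerp weights a = sin((1−f)δ)/sin δ ≈ 0.852, b = sin(fδ)/sin δ ≈ 0.235.
p = a·p₁ + b·p₂ ≈ (-0.706, -0.005, 0.708); φ = arcsin(p_z) ≈ 45.08°, λ = atan2(p_y, p_x) ≈ -179.57°.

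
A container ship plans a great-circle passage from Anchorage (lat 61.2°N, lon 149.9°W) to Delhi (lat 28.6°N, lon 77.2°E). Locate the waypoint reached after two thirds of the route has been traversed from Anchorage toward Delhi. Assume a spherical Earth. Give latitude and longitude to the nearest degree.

≈ lat 53°N, lon 93°E

Convert each endpoint to a unit vector on the sphere (x = cos φ cos λ, y = cos φ sin λ, z = sin φ).
The central angle between the endpoints is δ = arccos(p₁·p₂) ≈ 1.439 rad (82.4°).
Interpolate at f = 2/3 with slerp weights a = sin((1−f)δ)/sin δ ≈ 0.465, b = sin(fδ)/sin δ ≈ 0.826.
p = a·p₁ + b·p₂ ≈ (-0.033, 0.595, 0.803); φ = arcsin(p_z) ≈ 53.44°, λ = atan2(p_y, p_x) ≈ 93.21°.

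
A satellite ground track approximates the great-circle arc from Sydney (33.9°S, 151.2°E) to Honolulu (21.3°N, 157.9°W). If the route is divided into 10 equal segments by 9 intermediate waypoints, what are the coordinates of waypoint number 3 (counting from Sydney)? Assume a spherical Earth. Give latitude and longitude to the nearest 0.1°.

≈ 18.2°S, 168.5°E

Convert each endpoint to a unit vector on the sphere (x = cos φ cos λ, y = cos φ sin λ, z = sin φ).
The central angle between the endpoints is δ = arccos(p₁·p₂) ≈ 1.282 rad (73.4°).
Interpolate at f = 3/10 with slerp weights a = sin((1−f)δ)/sin δ ≈ 0.815, b = sin(fδ)/sin δ ≈ 0.391.
p = a·p₁ + b·p₂ ≈ (-0.931, 0.189, -0.313); φ = arcsin(p_z) ≈ -18.22°, λ = atan2(p_y, p_x) ≈ 168.53°.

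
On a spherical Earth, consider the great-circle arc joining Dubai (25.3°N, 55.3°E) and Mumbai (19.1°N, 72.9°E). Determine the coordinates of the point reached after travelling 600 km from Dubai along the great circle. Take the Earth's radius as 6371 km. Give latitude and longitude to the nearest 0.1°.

≈ (23.6°N, 60.9°E)

Write both endpoints as unit vectors p₁, p₂ with components (cos φ cos λ, cos φ sin λ, sin φ).
The central angle between the endpoints is δ = arccos(p₁·p₂) ≈ 0.304 rad (17.4°). The total great-circle distance is δ·R ≈ 0.304 × 6371 ≈ 1936 km, so the target fraction is f = 600/1936 ≈ 0.310.
Interpolate at f ≈ 0.310 with slerp weights a = sin((1−f)δ)/sin δ ≈ 0.696, b = sin(fδ)/sin δ ≈ 0.314.
p = a·p₁ + b·p₂ ≈ (0.445, 0.801, 0.400); φ = arcsin(p_z) ≈ 23.59°, λ = atan2(p_y, p_x) ≈ 60.92°.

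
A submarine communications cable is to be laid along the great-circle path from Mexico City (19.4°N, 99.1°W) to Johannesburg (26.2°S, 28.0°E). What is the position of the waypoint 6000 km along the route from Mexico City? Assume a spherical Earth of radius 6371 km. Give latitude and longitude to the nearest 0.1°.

From cos δ = sin φ₁ sin φ₂ + cos φ₁ cos φ₂ cos Δλ, the central angle is δ ≈ 2.288 rad (131.1°). The total great-circle distance is δ·R ≈ 2.288 × 6371 ≈ 14576 km, so the target fraction is f = 6000/14576 ≈ 0.412.
Interpolate at f ≈ 0.412 with slerp weights a = sin((1−f)δ)/sin δ ≈ 1.293, b = sin(fδ)/sin δ ≈ 1.073.
p = a·p₁ + b·p₂ ≈ (0.657, -0.753, -0.044); φ = arcsin(p_z) ≈ -2.52°, λ = atan2(p_y, p_x) ≈ -48.88°.

≈ (2.5°S, 48.9°W)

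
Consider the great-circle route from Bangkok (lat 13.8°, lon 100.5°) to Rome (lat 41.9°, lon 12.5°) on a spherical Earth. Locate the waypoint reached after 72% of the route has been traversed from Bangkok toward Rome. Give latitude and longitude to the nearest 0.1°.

Write both endpoints as unit vectors p₁, p₂ with components (cos φ cos λ, cos φ sin λ, sin φ).
The central angle between the endpoints is δ = arccos(p₁·p₂) ≈ 1.385 rad (79.4°).
Interpolate at f = 0.72 with slerp weights a = sin((1−f)δ)/sin δ ≈ 0.385, b = sin(fδ)/sin δ ≈ 0.855.
p = a·p₁ + b·p₂ ≈ (0.553, 0.505, 0.663); φ = arcsin(p_z) ≈ 41.50°, λ = atan2(p_y, p_x) ≈ 42.41°.

≈ lat 41.5°, lon 42.4°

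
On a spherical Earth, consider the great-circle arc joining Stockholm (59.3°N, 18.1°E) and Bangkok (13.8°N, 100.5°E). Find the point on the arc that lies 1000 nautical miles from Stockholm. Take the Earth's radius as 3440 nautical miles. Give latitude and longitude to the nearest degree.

≈ 56°N, 49°E

Convert each endpoint to a unit vector on the sphere (x = cos φ cos λ, y = cos φ sin λ, z = sin φ).
The central angle between the endpoints is δ = arccos(p₁·p₂) ≈ 1.297 rad (74.3°). The total great-circle distance is δ·R ≈ 1.297 × 3440 ≈ 4461 nmi, so the target fraction is f = 1000/4461 ≈ 0.224.
Interpolate at f ≈ 0.224 with slerp weights a = sin((1−f)δ)/sin δ ≈ 0.877, b = sin(fδ)/sin δ ≈ 0.298.
p = a·p₁ + b·p₂ ≈ (0.373, 0.423, 0.826); φ = arcsin(p_z) ≈ 55.64°, λ = atan2(p_y, p_x) ≈ 48.62°.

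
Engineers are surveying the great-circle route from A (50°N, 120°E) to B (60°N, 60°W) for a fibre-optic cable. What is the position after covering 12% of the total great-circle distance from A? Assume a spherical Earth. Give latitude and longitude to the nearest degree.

Convert each endpoint to a unit vector on the sphere (x = cos φ cos λ, y = cos φ sin λ, z = sin φ).
The central angle between the endpoints is δ = arccos(p₁·p₂) ≈ 1.222 rad (70.0°).
Interpolate at f = 0.12 with slerp weights a = sin((1−f)δ)/sin δ ≈ 0.936, b = sin(fδ)/sin δ ≈ 0.155.
p = a·p₁ + b·p₂ ≈ (-0.262, 0.454, 0.852); φ = arcsin(p_z) ≈ 58.40°, λ = atan2(p_y, p_x) ≈ 120.00°.

≈ (58°N, 120°E)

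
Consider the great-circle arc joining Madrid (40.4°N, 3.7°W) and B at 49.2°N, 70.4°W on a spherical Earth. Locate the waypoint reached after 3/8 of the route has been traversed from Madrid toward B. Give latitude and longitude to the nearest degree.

≈ 48°N, 26°W

The haversine formula gives a central angle δ ≈ 0.813 rad (46.6°) between the endpoints.
Interpolate at f = 3/8 with slerp weights a = sin((1−f)δ)/sin δ ≈ 0.670, b = sin(fδ)/sin δ ≈ 0.413.
p = a·p₁ + b·p₂ ≈ (0.600, -0.287, 0.747); φ = arcsin(p_z) ≈ 48.33°, λ = atan2(p_y, p_x) ≈ -25.60°.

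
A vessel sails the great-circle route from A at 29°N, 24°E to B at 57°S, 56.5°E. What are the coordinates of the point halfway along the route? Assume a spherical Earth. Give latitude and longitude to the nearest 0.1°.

≈ 14.5°S, 36.4°E

Write both endpoints as unit vectors p₁, p₂ with components (cos φ cos λ, cos φ sin λ, sin φ).
The central angle between the endpoints is δ = arccos(p₁·p₂) ≈ 1.576 rad (90.3°).
Interpolate at f = 1/2 with slerp weights a = sin((1−f)δ)/sin δ ≈ 0.709, b = sin(fδ)/sin δ ≈ 0.709.
p = a·p₁ + b·p₂ ≈ (0.779, 0.574, -0.251); φ = arcsin(p_z) ≈ -14.53°, λ = atan2(p_y, p_x) ≈ 36.37°.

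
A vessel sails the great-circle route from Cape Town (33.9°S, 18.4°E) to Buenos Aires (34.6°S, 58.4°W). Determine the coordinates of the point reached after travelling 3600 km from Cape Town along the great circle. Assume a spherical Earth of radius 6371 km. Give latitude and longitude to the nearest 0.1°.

≈ (41.0°S, 21.8°W)

Write both endpoints as unit vectors p₁, p₂ with components (cos φ cos λ, cos φ sin λ, sin φ).
The central angle between the endpoints is δ = arccos(p₁·p₂) ≈ 1.078 rad (61.8°). The total great-circle distance is δ·R ≈ 1.078 × 6371 ≈ 6871 km, so the target fraction is f = 3600/6871 ≈ 0.524.
Interpolate at f ≈ 0.524 with slerp weights a = sin((1−f)δ)/sin δ ≈ 0.557, b = sin(fδ)/sin δ ≈ 0.608.
p = a·p₁ + b·p₂ ≈ (0.701, -0.280, -0.656); φ = arcsin(p_z) ≈ -40.99°, λ = atan2(p_y, p_x) ≈ -21.77°.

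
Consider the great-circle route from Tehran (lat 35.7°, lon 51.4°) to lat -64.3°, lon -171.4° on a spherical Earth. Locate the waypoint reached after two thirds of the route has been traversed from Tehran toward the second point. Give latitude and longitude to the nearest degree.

Convert each endpoint to a unit vector on the sphere (x = cos φ cos λ, y = cos φ sin λ, z = sin φ).
The central angle between the endpoints is δ = arccos(p₁·p₂) ≈ 2.472 rad (141.6°).
Interpolate at f = 2/3 with slerp weights a = sin((1−f)δ)/sin δ ≈ 1.183, b = sin(fδ)/sin δ ≈ 1.607.
p = a·p₁ + b·p₂ ≈ (-0.090, 0.646, -0.758); φ = arcsin(p_z) ≈ -49.26°, λ = atan2(p_y, p_x) ≈ 97.90°.

≈ lat -49°, lon 98°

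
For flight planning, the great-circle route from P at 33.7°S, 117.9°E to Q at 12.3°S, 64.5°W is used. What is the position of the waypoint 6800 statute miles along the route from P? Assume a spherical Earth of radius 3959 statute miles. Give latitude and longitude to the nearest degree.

≈ 48°S, 67°W

The haversine formula gives a central angle δ ≈ 2.338 rad (133.9°) between the endpoints. The total great-circle distance is δ·R ≈ 2.338 × 3959 ≈ 9255 mi, so the target fraction is f = 6800/9255 ≈ 0.735.
Interpolate at f ≈ 0.735 with slerp weights a = sin((1−f)δ)/sin δ ≈ 0.807, b = sin(fδ)/sin δ ≈ 1.374.
p = a·p₁ + b·p₂ ≈ (0.264, -0.618, -0.741); φ = arcsin(p_z) ≈ -47.77°, λ = atan2(p_y, p_x) ≈ -66.90°.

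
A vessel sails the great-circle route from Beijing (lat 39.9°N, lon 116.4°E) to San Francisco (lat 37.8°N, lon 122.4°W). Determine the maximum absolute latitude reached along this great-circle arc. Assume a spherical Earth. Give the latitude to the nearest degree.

The great circle lies in the plane with unit normal n̂ = (p₁ × p₂)/|p₁ × p₂|.
Here n̂_z ≈ +0.520; the vertex latitude is φ_max = arccos|n̂_z| ≈ 58.7°.
Check via Clairaut: cos φ_max = |cos φ₁| · sin C = cos(39.9°)·sin(42.7°) ≈ 0.520, again giving ≈ 58.7°.

≈ 59°N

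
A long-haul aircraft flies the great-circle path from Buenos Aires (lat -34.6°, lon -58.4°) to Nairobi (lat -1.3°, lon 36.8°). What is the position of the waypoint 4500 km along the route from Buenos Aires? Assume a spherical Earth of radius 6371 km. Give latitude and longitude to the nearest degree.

≈ lat -28°, lon -11°

From cos δ = sin φ₁ sin φ₂ + cos φ₁ cos φ₂ cos Δλ, the central angle is δ ≈ 1.633 rad (93.5°). The total great-circle distance is δ·R ≈ 1.633 × 6371 ≈ 10401 km, so the target fraction is f = 4500/10401 ≈ 0.433.
Interpolate at f ≈ 0.433 with slerp weights a = sin((1−f)δ)/sin δ ≈ 0.801, b = sin(fδ)/sin δ ≈ 0.650.
p = a·p₁ + b·p₂ ≈ (0.866, -0.172, -0.470); φ = arcsin(p_z) ≈ -28.00°, λ = atan2(p_y, p_x) ≈ -11.24°.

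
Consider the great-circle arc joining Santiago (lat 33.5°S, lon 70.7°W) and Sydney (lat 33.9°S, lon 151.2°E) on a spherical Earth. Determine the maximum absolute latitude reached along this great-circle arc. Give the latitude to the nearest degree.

≈ 62°S

The great circle lies in the plane with unit normal n̂ = (p₁ × p₂)/|p₁ × p₂|.
Here n̂_z ≈ -0.472; the vertex latitude is φ_max = arccos|n̂_z| ≈ 61.8°.
Check via Clairaut: cos φ_max = |cos φ₁| · sin C = cos(33.5°)·sin(145.5°) ≈ 0.472, again giving ≈ 61.8°.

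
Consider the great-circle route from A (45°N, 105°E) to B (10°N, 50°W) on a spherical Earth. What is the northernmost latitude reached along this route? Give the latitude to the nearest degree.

The great circle lies in the plane with unit normal n̂ = (p₁ × p₂)/|p₁ × p₂|.
Here n̂_z ≈ -0.342; the vertex latitude is φ_max = arccos|n̂_z| ≈ 70.0°.
Check via Clairaut: cos φ_max = |cos φ₁| · sin C = cos(45.0°)·sin(28.9°) ≈ 0.342, again giving ≈ 70.0°.

≈ 70°N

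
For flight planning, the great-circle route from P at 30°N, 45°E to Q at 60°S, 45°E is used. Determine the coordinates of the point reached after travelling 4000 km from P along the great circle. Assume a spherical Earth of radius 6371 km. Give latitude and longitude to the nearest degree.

≈ 6°S, 45°E

Convert each endpoint to a unit vector on the sphere (x = cos φ cos λ, y = cos φ sin λ, z = sin φ).
The central angle between the endpoints is δ = arccos(p₁·p₂) ≈ 1.571 rad (90.0°). The total great-circle distance is δ·R ≈ 1.571 × 6371 ≈ 10008 km, so the target fraction is f = 4000/10008 ≈ 0.400.
Interpolate at f ≈ 0.400 with slerp weights a = sin((1−f)δ)/sin δ ≈ 0.809, b = sin(fδ)/sin δ ≈ 0.587.
p = a·p₁ + b·p₂ ≈ (0.703, 0.703, -0.104); φ = arcsin(p_z) ≈ -5.97°, λ = atan2(p_y, p_x) ≈ 45.00°.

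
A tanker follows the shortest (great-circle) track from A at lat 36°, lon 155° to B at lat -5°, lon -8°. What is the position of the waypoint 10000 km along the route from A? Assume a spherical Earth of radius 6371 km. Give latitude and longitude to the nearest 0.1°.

≈ lat 44.1°, lon 20.4°

From cos δ = sin φ₁ sin φ₂ + cos φ₁ cos φ₂ cos Δλ, the central angle is δ ≈ 2.536 rad (145.3°). The total great-circle distance is δ·R ≈ 2.536 × 6371 ≈ 16154 km, so the target fraction is f = 10000/16154 ≈ 0.619.
Interpolate at f ≈ 0.619 with slerp weights a = sin((1−f)δ)/sin δ ≈ 1.444, b = sin(fδ)/sin δ ≈ 1.756.
p = a·p₁ + b·p₂ ≈ (0.673, 0.250, 0.696); φ = arcsin(p_z) ≈ 44.10°, λ = atan2(p_y, p_x) ≈ 20.41°.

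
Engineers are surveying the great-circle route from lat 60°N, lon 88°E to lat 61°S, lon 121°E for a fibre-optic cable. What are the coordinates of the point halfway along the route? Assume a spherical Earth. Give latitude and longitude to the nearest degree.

Write both endpoints as unit vectors p₁, p₂ with components (cos φ cos λ, cos φ sin λ, sin φ).
The central angle between the endpoints is δ = arccos(p₁·p₂) ≈ 2.158 rad (123.7°).
Interpolate at f = 1/2 with slerp weights a = sin((1−f)δ)/sin δ ≈ 1.059, b = sin(fδ)/sin δ ≈ 1.059.
p = a·p₁ + b·p₂ ≈ (-0.246, 0.969, -0.009); φ = arcsin(p_z) ≈ -0.52°, λ = atan2(p_y, p_x) ≈ 104.24°.

≈ lat 1°S, lon 104°E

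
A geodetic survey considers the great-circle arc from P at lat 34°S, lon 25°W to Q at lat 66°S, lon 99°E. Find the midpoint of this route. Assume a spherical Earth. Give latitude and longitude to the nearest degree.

≈ lat 65°S, lon 4°E

Convert each endpoint to a unit vector on the sphere (x = cos φ cos λ, y = cos φ sin λ, z = sin φ).
The central angle between the endpoints is δ = arccos(p₁·p₂) ≈ 1.243 rad (71.2°).
Interpolate at f = 1/2 with slerp weights a = sin((1−f)δ)/sin δ ≈ 0.615, b = sin(fδ)/sin δ ≈ 0.615.
p = a·p₁ + b·p₂ ≈ (0.423, 0.032, -0.906); φ = arcsin(p_z) ≈ -64.91°, λ = atan2(p_y, p_x) ≈ 4.27°.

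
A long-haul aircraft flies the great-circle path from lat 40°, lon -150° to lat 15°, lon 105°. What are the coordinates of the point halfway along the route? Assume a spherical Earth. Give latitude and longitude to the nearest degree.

≈ lat 40°, lon 149°

Convert each endpoint to a unit vector on the sphere (x = cos φ cos λ, y = cos φ sin λ, z = sin φ).
The central angle between the endpoints is δ = arccos(p₁·p₂) ≈ 1.596 rad (91.4°).
Interpolate at f = 1/2 with slerp weights a = sin((1−f)δ)/sin δ ≈ 0.716, b = sin(fδ)/sin δ ≈ 0.716.
p = a·p₁ + b·p₂ ≈ (-0.654, 0.394, 0.646); φ = arcsin(p_z) ≈ 40.22°, λ = atan2(p_y, p_x) ≈ 148.95°.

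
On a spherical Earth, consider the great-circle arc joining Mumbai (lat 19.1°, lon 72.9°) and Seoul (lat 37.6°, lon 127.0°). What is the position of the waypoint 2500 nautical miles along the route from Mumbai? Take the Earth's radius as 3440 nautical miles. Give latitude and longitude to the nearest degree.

Convert each endpoint to a unit vector on the sphere (x = cos φ cos λ, y = cos φ sin λ, z = sin φ).
The central angle between the endpoints is δ = arccos(p₁·p₂) ≈ 0.878 rad (50.3°). The total great-circle distance is δ·R ≈ 0.878 × 3440 ≈ 3020 nmi, so the target fraction is f = 2500/3020 ≈ 0.828.
Interpolate at f ≈ 0.828 with slerp weights a = sin((1−f)δ)/sin δ ≈ 0.196, b = sin(fδ)/sin δ ≈ 0.863.
p = a·p₁ + b·p₂ ≈ (-0.357, 0.723, 0.591); φ = arcsin(p_z) ≈ 36.22°, λ = atan2(p_y, p_x) ≈ 116.29°.

≈ lat 36°, lon 116°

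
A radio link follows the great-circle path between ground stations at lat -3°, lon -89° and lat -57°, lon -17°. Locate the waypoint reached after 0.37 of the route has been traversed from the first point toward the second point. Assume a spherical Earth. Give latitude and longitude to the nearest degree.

Write both endpoints as unit vectors p₁, p₂ with components (cos φ cos λ, cos φ sin λ, sin φ).
The central angle between the endpoints is δ = arccos(p₁·p₂) ≈ 1.357 rad (77.8°).
Interpolate at f = 0.37 with slerp weights a = sin((1−f)δ)/sin δ ≈ 0.772, b = sin(fδ)/sin δ ≈ 0.493.
p = a·p₁ + b·p₂ ≈ (0.270, -0.849, -0.453); φ = arcsin(p_z) ≈ -26.97°, λ = atan2(p_y, p_x) ≈ -72.37°.

≈ lat -27°, lon -72°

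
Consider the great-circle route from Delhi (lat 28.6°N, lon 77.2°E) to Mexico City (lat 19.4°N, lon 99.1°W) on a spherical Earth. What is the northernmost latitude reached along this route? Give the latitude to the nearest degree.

The great circle lies in the plane with unit normal n̂ = (p₁ × p₂)/|p₁ × p₂|.
Here n̂_z ≈ -0.072; the vertex latitude is φ_max = arccos|n̂_z| ≈ 85.9°.
Check via Clairaut: cos φ_max = |cos φ₁| · sin C = cos(28.6°)·sin(4.7°) ≈ 0.072, again giving ≈ 85.9°.

≈ 86°N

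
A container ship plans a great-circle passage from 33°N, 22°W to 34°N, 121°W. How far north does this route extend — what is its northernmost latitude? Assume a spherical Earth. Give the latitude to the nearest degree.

≈ 46°N

The great circle lies in the plane with unit normal n̂ = (p₁ × p₂)/|p₁ × p₂|.
Here n̂_z ≈ -0.700; the vertex latitude is φ_max = arccos|n̂_z| ≈ 45.6°.
Check via Clairaut: cos φ_max = |cos φ₁| · sin C = cos(33.0°)·sin(56.6°) ≈ 0.700, again giving ≈ 45.6°.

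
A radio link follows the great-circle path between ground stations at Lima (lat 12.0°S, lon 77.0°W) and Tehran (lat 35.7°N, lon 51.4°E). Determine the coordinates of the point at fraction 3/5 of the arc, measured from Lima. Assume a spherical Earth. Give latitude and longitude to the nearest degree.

The haversine formula gives a central angle δ ≈ 2.233 rad (127.9°) between the endpoints.
Interpolate at f = 3/5 with slerp weights a = sin((1−f)δ)/sin δ ≈ 0.988, b = sin(fδ)/sin δ ≈ 1.234.
p = a·p₁ + b·p₂ ≈ (0.843, -0.158, 0.515); φ = arcsin(p_z) ≈ 30.99°, λ = atan2(p_y, p_x) ≈ -10.63°.

≈ lat 31°N, lon 11°W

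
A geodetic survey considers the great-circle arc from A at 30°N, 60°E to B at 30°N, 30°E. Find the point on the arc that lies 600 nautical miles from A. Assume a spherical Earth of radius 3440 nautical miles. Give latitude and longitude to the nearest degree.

Convert each endpoint to a unit vector on the sphere (x = cos φ cos λ, y = cos φ sin λ, z = sin φ).
The central angle between the endpoints is δ = arccos(p₁·p₂) ≈ 0.452 rad (25.9°). The total great-circle distance is δ·R ≈ 0.452 × 3440 ≈ 1555 nmi, so the target fraction is f = 600/1555 ≈ 0.386.
Interpolate at f ≈ 0.386 with slerp weights a = sin((1−f)δ)/sin δ ≈ 0.628, b = sin(fδ)/sin δ ≈ 0.397.
p = a·p₁ + b·p₂ ≈ (0.570, 0.643, 0.512); φ = arcsin(p_z) ≈ 30.82°, λ = atan2(p_y, p_x) ≈ 48.45°.

≈ 31°N, 48°E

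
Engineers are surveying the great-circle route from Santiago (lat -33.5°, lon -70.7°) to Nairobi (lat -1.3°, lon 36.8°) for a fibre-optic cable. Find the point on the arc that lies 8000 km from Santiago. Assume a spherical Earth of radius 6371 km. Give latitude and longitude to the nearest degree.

≈ lat -19°, lon 10°

Write both endpoints as unit vectors p₁, p₂ with components (cos φ cos λ, cos φ sin λ, sin φ).
The central angle between the endpoints is δ = arccos(p₁·p₂) ≈ 1.811 rad (103.8°). The total great-circle distance is δ·R ≈ 1.811 × 6371 ≈ 11540 km, so the target fraction is f = 8000/11540 ≈ 0.693.
Interpolate at f ≈ 0.693 with slerp weights a = sin((1−f)δ)/sin δ ≈ 0.543, b = sin(fδ)/sin δ ≈ 0.979.
p = a·p₁ + b·p₂ ≈ (0.933, 0.159, -0.322); φ = arcsin(p_z) ≈ -18.78°, λ = atan2(p_y, p_x) ≈ 9.66°.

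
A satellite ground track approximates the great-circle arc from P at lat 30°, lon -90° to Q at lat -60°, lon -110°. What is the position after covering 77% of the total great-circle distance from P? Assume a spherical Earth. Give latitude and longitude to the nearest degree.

≈ lat -40°, lon -102°

Convert each endpoint to a unit vector on the sphere (x = cos φ cos λ, y = cos φ sin λ, z = sin φ).
The central angle between the endpoints is δ = arccos(p₁·p₂) ≈ 1.597 rad (91.5°).
Interpolate at f = 0.77 with slerp weights a = sin((1−f)δ)/sin δ ≈ 0.359, b = sin(fδ)/sin δ ≈ 0.943.
p = a·p₁ + b·p₂ ≈ (-0.161, -0.754, -0.637); φ = arcsin(p_z) ≈ -39.55°, λ = atan2(p_y, p_x) ≈ -102.07°.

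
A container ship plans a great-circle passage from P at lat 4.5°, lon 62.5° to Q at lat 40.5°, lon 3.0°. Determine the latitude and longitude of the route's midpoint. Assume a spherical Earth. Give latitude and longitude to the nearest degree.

The haversine formula gives a central angle δ ≈ 1.120 rad (64.2°) between the endpoints.
Interpolate at f = 1/2 with slerp weights a = sin((1−f)δ)/sin δ ≈ 0.590, b = sin(fδ)/sin δ ≈ 0.590.
p = a·p₁ + b·p₂ ≈ (0.720, 0.545, 0.430); φ = arcsin(p_z) ≈ 25.44°, λ = atan2(p_y, p_x) ≈ 37.15°.

≈ lat 25°, lon 37°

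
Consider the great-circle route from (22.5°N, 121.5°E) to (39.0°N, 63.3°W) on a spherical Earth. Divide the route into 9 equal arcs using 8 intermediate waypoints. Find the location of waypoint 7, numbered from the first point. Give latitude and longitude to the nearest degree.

≈ (65°N, 69°W)

The haversine formula gives a central angle δ ≈ 2.065 rad (118.3°) between the endpoints.
Interpolate at f = 7/9 with slerp weights a = sin((1−f)δ)/sin δ ≈ 0.503, b = sin(fδ)/sin δ ≈ 1.135.
p = a·p₁ + b·p₂ ≈ (0.153, -0.392, 0.907); φ = arcsin(p_z) ≈ 65.12°, λ = atan2(p_y, p_x) ≈ -68.61°.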